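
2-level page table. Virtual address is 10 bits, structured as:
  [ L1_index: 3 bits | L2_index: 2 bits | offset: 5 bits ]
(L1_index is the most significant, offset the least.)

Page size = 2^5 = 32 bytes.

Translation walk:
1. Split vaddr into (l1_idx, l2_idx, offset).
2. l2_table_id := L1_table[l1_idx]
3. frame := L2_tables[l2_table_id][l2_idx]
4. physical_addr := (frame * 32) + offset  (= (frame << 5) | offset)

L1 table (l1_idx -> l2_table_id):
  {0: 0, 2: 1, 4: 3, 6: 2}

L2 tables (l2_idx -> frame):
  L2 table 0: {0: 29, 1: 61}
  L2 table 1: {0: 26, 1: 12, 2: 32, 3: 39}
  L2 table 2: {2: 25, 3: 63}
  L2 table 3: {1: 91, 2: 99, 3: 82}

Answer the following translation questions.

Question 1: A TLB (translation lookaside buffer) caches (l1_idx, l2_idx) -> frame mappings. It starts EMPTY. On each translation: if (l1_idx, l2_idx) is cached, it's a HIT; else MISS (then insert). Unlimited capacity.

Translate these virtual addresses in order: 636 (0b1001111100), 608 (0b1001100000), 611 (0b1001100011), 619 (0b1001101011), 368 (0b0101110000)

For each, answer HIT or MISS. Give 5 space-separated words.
Answer: MISS HIT HIT HIT MISS

Derivation:
vaddr=636: (4,3) not in TLB -> MISS, insert
vaddr=608: (4,3) in TLB -> HIT
vaddr=611: (4,3) in TLB -> HIT
vaddr=619: (4,3) in TLB -> HIT
vaddr=368: (2,3) not in TLB -> MISS, insert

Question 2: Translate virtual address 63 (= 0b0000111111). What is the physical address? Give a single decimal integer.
Answer: 1983

Derivation:
vaddr = 63 = 0b0000111111
Split: l1_idx=0, l2_idx=1, offset=31
L1[0] = 0
L2[0][1] = 61
paddr = 61 * 32 + 31 = 1983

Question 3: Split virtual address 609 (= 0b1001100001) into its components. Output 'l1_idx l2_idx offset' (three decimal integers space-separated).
vaddr = 609 = 0b1001100001
  top 3 bits -> l1_idx = 4
  next 2 bits -> l2_idx = 3
  bottom 5 bits -> offset = 1

Answer: 4 3 1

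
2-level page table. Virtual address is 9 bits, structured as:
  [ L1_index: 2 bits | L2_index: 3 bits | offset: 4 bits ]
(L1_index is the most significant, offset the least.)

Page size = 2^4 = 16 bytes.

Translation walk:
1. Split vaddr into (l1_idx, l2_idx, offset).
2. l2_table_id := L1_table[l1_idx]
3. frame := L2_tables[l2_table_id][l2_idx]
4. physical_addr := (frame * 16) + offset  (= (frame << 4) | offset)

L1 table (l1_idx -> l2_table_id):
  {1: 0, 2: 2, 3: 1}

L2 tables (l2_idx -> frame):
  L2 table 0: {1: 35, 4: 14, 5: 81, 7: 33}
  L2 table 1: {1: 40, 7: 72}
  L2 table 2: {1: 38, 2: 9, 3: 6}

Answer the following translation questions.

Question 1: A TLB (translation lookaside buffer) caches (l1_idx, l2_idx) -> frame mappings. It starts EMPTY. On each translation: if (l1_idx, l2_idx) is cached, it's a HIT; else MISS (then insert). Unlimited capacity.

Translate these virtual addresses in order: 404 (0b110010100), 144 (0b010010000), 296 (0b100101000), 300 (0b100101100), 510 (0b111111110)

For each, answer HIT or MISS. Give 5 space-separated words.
vaddr=404: (3,1) not in TLB -> MISS, insert
vaddr=144: (1,1) not in TLB -> MISS, insert
vaddr=296: (2,2) not in TLB -> MISS, insert
vaddr=300: (2,2) in TLB -> HIT
vaddr=510: (3,7) not in TLB -> MISS, insert

Answer: MISS MISS MISS HIT MISS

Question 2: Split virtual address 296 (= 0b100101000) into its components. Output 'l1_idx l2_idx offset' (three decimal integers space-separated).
vaddr = 296 = 0b100101000
  top 2 bits -> l1_idx = 2
  next 3 bits -> l2_idx = 2
  bottom 4 bits -> offset = 8

Answer: 2 2 8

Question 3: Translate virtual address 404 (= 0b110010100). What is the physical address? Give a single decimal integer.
Answer: 644

Derivation:
vaddr = 404 = 0b110010100
Split: l1_idx=3, l2_idx=1, offset=4
L1[3] = 1
L2[1][1] = 40
paddr = 40 * 16 + 4 = 644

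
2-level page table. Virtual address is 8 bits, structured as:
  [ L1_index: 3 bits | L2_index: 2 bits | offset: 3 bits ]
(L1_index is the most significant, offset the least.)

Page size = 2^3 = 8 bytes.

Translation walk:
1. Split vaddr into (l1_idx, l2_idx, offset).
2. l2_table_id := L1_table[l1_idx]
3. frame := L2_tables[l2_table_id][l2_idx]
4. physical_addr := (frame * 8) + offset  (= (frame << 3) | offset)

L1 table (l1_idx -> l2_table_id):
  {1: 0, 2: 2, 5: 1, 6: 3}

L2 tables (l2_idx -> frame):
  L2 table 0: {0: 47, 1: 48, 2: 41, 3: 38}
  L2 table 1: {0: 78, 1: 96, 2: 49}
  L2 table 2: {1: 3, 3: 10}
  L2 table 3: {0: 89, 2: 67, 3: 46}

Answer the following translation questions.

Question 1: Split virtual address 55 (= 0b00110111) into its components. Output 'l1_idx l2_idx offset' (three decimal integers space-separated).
Answer: 1 2 7

Derivation:
vaddr = 55 = 0b00110111
  top 3 bits -> l1_idx = 1
  next 2 bits -> l2_idx = 2
  bottom 3 bits -> offset = 7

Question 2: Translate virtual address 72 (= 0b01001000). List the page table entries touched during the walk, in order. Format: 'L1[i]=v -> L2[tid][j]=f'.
Answer: L1[2]=2 -> L2[2][1]=3

Derivation:
vaddr = 72 = 0b01001000
Split: l1_idx=2, l2_idx=1, offset=0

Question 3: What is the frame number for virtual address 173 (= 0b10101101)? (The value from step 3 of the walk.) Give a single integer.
vaddr = 173: l1_idx=5, l2_idx=1
L1[5] = 1; L2[1][1] = 96

Answer: 96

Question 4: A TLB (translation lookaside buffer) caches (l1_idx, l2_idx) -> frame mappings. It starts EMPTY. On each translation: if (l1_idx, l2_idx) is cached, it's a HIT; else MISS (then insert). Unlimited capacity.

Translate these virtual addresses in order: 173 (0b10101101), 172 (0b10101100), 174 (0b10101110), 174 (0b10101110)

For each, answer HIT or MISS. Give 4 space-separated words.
Answer: MISS HIT HIT HIT

Derivation:
vaddr=173: (5,1) not in TLB -> MISS, insert
vaddr=172: (5,1) in TLB -> HIT
vaddr=174: (5,1) in TLB -> HIT
vaddr=174: (5,1) in TLB -> HIT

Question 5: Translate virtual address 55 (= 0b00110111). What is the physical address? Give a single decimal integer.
vaddr = 55 = 0b00110111
Split: l1_idx=1, l2_idx=2, offset=7
L1[1] = 0
L2[0][2] = 41
paddr = 41 * 8 + 7 = 335

Answer: 335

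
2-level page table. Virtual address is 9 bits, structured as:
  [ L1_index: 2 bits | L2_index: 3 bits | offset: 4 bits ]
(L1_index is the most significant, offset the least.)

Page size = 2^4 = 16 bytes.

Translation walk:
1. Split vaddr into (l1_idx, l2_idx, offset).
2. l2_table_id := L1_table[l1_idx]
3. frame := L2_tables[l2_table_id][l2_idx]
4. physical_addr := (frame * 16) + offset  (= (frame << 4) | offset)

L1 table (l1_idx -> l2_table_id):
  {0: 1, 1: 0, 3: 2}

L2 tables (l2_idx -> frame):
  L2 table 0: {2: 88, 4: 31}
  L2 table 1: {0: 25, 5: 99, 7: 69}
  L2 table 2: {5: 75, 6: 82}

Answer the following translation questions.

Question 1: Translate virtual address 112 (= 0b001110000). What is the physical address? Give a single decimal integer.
Answer: 1104

Derivation:
vaddr = 112 = 0b001110000
Split: l1_idx=0, l2_idx=7, offset=0
L1[0] = 1
L2[1][7] = 69
paddr = 69 * 16 + 0 = 1104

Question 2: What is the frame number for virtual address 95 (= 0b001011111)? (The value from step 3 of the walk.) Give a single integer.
Answer: 99

Derivation:
vaddr = 95: l1_idx=0, l2_idx=5
L1[0] = 1; L2[1][5] = 99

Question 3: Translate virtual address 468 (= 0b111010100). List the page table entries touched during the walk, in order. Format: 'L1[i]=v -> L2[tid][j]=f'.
vaddr = 468 = 0b111010100
Split: l1_idx=3, l2_idx=5, offset=4

Answer: L1[3]=2 -> L2[2][5]=75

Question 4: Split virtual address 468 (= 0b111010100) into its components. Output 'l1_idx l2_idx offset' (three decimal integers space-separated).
vaddr = 468 = 0b111010100
  top 2 bits -> l1_idx = 3
  next 3 bits -> l2_idx = 5
  bottom 4 bits -> offset = 4

Answer: 3 5 4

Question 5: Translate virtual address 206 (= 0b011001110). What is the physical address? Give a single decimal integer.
vaddr = 206 = 0b011001110
Split: l1_idx=1, l2_idx=4, offset=14
L1[1] = 0
L2[0][4] = 31
paddr = 31 * 16 + 14 = 510

Answer: 510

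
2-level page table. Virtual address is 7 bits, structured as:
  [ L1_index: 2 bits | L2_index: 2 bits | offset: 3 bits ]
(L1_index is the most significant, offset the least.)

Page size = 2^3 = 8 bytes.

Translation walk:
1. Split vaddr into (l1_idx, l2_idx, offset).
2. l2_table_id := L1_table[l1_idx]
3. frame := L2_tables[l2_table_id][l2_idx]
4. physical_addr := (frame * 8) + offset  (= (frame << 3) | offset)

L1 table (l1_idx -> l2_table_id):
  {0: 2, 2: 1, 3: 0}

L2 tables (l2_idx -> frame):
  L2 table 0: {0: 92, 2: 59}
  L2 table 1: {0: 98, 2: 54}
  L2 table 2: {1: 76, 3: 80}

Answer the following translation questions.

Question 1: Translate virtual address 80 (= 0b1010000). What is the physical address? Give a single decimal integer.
Answer: 432

Derivation:
vaddr = 80 = 0b1010000
Split: l1_idx=2, l2_idx=2, offset=0
L1[2] = 1
L2[1][2] = 54
paddr = 54 * 8 + 0 = 432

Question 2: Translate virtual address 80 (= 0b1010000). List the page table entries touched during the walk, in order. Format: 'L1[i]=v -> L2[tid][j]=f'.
vaddr = 80 = 0b1010000
Split: l1_idx=2, l2_idx=2, offset=0

Answer: L1[2]=1 -> L2[1][2]=54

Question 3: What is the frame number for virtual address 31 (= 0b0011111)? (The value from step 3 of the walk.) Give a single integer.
Answer: 80

Derivation:
vaddr = 31: l1_idx=0, l2_idx=3
L1[0] = 2; L2[2][3] = 80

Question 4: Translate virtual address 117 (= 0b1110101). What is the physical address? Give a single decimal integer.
vaddr = 117 = 0b1110101
Split: l1_idx=3, l2_idx=2, offset=5
L1[3] = 0
L2[0][2] = 59
paddr = 59 * 8 + 5 = 477

Answer: 477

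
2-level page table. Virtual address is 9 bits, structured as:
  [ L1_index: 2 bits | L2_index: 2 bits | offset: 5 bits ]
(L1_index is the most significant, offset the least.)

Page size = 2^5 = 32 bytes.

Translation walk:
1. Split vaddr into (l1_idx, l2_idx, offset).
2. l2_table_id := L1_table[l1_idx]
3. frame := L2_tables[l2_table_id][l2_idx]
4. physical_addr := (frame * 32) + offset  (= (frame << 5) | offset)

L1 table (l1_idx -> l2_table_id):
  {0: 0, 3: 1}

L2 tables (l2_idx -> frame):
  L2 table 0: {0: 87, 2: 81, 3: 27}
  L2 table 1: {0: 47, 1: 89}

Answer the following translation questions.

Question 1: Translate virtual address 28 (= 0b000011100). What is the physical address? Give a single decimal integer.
Answer: 2812

Derivation:
vaddr = 28 = 0b000011100
Split: l1_idx=0, l2_idx=0, offset=28
L1[0] = 0
L2[0][0] = 87
paddr = 87 * 32 + 28 = 2812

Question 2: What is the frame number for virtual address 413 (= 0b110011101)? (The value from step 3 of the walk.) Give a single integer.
Answer: 47

Derivation:
vaddr = 413: l1_idx=3, l2_idx=0
L1[3] = 1; L2[1][0] = 47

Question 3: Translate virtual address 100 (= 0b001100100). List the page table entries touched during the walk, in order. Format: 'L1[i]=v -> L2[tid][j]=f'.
Answer: L1[0]=0 -> L2[0][3]=27

Derivation:
vaddr = 100 = 0b001100100
Split: l1_idx=0, l2_idx=3, offset=4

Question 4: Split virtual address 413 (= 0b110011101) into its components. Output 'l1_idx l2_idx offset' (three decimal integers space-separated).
vaddr = 413 = 0b110011101
  top 2 bits -> l1_idx = 3
  next 2 bits -> l2_idx = 0
  bottom 5 bits -> offset = 29

Answer: 3 0 29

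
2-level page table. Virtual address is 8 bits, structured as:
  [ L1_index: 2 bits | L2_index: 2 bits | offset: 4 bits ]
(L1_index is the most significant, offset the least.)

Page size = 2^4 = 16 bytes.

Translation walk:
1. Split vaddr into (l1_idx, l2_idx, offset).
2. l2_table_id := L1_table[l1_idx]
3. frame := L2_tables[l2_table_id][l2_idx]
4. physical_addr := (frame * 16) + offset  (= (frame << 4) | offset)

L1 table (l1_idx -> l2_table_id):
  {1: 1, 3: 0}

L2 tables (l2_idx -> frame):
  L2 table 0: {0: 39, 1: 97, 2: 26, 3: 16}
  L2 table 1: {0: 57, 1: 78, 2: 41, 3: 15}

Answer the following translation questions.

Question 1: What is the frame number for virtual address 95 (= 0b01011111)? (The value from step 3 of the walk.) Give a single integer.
vaddr = 95: l1_idx=1, l2_idx=1
L1[1] = 1; L2[1][1] = 78

Answer: 78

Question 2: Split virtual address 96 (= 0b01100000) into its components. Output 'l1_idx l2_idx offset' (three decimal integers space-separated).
vaddr = 96 = 0b01100000
  top 2 bits -> l1_idx = 1
  next 2 bits -> l2_idx = 2
  bottom 4 bits -> offset = 0

Answer: 1 2 0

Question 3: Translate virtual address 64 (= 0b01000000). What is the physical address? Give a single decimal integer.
Answer: 912

Derivation:
vaddr = 64 = 0b01000000
Split: l1_idx=1, l2_idx=0, offset=0
L1[1] = 1
L2[1][0] = 57
paddr = 57 * 16 + 0 = 912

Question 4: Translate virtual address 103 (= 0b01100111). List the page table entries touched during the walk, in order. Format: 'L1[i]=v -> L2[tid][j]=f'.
Answer: L1[1]=1 -> L2[1][2]=41

Derivation:
vaddr = 103 = 0b01100111
Split: l1_idx=1, l2_idx=2, offset=7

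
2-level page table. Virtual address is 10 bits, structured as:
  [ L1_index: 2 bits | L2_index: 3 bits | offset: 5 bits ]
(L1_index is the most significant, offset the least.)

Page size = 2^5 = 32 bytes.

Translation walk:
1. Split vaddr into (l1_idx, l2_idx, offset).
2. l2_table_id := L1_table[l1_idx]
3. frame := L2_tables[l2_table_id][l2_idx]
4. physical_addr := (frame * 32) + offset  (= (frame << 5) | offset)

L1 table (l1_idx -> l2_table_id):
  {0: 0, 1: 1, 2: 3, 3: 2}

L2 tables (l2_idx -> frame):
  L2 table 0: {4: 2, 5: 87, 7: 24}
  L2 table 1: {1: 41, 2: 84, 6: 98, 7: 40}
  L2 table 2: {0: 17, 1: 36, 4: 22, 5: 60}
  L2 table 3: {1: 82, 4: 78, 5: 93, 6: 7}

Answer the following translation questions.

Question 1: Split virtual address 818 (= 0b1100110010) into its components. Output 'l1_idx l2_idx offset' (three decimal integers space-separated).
vaddr = 818 = 0b1100110010
  top 2 bits -> l1_idx = 3
  next 3 bits -> l2_idx = 1
  bottom 5 bits -> offset = 18

Answer: 3 1 18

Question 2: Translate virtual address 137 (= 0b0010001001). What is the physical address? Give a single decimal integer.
Answer: 73

Derivation:
vaddr = 137 = 0b0010001001
Split: l1_idx=0, l2_idx=4, offset=9
L1[0] = 0
L2[0][4] = 2
paddr = 2 * 32 + 9 = 73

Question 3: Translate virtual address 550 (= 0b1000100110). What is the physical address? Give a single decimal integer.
vaddr = 550 = 0b1000100110
Split: l1_idx=2, l2_idx=1, offset=6
L1[2] = 3
L2[3][1] = 82
paddr = 82 * 32 + 6 = 2630

Answer: 2630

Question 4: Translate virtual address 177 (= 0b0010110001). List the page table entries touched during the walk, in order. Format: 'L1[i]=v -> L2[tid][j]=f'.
Answer: L1[0]=0 -> L2[0][5]=87

Derivation:
vaddr = 177 = 0b0010110001
Split: l1_idx=0, l2_idx=5, offset=17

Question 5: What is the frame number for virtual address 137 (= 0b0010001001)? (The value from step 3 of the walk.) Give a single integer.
vaddr = 137: l1_idx=0, l2_idx=4
L1[0] = 0; L2[0][4] = 2

Answer: 2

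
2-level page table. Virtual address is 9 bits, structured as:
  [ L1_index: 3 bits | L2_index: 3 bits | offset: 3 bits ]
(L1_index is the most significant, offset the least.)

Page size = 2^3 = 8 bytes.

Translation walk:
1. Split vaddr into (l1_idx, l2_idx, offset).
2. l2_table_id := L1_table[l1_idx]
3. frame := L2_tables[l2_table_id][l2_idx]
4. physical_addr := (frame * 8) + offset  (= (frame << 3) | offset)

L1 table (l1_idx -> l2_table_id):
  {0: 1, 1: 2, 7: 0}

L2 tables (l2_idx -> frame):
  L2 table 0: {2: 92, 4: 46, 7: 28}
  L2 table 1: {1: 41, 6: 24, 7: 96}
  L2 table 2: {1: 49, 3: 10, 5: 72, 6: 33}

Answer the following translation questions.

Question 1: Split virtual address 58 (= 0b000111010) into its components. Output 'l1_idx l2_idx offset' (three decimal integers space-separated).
Answer: 0 7 2

Derivation:
vaddr = 58 = 0b000111010
  top 3 bits -> l1_idx = 0
  next 3 bits -> l2_idx = 7
  bottom 3 bits -> offset = 2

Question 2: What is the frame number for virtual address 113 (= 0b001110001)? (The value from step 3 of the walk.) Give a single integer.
vaddr = 113: l1_idx=1, l2_idx=6
L1[1] = 2; L2[2][6] = 33

Answer: 33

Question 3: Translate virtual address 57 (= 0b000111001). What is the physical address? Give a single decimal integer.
Answer: 769

Derivation:
vaddr = 57 = 0b000111001
Split: l1_idx=0, l2_idx=7, offset=1
L1[0] = 1
L2[1][7] = 96
paddr = 96 * 8 + 1 = 769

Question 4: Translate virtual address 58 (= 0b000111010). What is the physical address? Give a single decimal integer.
vaddr = 58 = 0b000111010
Split: l1_idx=0, l2_idx=7, offset=2
L1[0] = 1
L2[1][7] = 96
paddr = 96 * 8 + 2 = 770

Answer: 770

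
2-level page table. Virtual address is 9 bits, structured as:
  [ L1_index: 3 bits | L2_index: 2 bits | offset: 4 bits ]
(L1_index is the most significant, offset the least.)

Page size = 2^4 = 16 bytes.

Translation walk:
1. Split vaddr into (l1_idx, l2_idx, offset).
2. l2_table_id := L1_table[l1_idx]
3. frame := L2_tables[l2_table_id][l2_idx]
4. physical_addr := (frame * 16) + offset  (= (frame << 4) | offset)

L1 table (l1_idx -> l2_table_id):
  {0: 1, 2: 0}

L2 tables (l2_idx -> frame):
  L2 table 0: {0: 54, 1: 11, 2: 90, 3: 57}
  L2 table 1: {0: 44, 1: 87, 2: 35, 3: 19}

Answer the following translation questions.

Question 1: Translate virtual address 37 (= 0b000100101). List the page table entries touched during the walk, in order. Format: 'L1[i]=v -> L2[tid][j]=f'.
Answer: L1[0]=1 -> L2[1][2]=35

Derivation:
vaddr = 37 = 0b000100101
Split: l1_idx=0, l2_idx=2, offset=5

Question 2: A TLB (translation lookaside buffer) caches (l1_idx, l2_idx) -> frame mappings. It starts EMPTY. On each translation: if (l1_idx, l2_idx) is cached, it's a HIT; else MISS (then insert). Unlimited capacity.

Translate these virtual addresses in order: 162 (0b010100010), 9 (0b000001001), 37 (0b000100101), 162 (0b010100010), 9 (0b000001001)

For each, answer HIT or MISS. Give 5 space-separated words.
vaddr=162: (2,2) not in TLB -> MISS, insert
vaddr=9: (0,0) not in TLB -> MISS, insert
vaddr=37: (0,2) not in TLB -> MISS, insert
vaddr=162: (2,2) in TLB -> HIT
vaddr=9: (0,0) in TLB -> HIT

Answer: MISS MISS MISS HIT HIT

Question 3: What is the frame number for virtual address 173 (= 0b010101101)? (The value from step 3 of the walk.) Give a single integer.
Answer: 90

Derivation:
vaddr = 173: l1_idx=2, l2_idx=2
L1[2] = 0; L2[0][2] = 90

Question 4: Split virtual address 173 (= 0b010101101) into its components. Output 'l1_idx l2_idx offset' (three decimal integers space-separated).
vaddr = 173 = 0b010101101
  top 3 bits -> l1_idx = 2
  next 2 bits -> l2_idx = 2
  bottom 4 bits -> offset = 13

Answer: 2 2 13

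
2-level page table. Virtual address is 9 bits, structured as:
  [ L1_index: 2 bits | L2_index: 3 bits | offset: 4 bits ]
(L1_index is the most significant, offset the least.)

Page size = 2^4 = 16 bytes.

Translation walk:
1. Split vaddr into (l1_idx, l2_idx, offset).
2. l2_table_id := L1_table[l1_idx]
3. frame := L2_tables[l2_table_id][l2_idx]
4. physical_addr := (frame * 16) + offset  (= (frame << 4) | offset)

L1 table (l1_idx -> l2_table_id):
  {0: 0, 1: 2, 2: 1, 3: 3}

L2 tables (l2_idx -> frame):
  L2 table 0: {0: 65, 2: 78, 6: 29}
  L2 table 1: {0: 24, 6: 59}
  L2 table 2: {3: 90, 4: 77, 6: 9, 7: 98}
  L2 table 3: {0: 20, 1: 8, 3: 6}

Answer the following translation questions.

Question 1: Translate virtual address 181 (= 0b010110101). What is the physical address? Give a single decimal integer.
vaddr = 181 = 0b010110101
Split: l1_idx=1, l2_idx=3, offset=5
L1[1] = 2
L2[2][3] = 90
paddr = 90 * 16 + 5 = 1445

Answer: 1445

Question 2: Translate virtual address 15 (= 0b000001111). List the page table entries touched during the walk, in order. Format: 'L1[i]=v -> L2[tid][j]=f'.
vaddr = 15 = 0b000001111
Split: l1_idx=0, l2_idx=0, offset=15

Answer: L1[0]=0 -> L2[0][0]=65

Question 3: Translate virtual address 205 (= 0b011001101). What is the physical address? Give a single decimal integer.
vaddr = 205 = 0b011001101
Split: l1_idx=1, l2_idx=4, offset=13
L1[1] = 2
L2[2][4] = 77
paddr = 77 * 16 + 13 = 1245

Answer: 1245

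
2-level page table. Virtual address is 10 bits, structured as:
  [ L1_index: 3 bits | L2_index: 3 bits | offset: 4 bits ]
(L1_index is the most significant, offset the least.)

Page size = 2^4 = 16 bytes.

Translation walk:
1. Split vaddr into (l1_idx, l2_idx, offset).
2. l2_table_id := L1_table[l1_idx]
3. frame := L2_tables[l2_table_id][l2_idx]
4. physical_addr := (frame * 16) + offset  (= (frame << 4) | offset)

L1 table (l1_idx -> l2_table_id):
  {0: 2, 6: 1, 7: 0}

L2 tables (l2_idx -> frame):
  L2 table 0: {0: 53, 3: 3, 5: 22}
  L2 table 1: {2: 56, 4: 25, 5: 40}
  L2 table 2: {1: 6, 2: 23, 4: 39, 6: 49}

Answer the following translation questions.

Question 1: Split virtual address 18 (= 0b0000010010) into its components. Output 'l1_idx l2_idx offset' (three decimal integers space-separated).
vaddr = 18 = 0b0000010010
  top 3 bits -> l1_idx = 0
  next 3 bits -> l2_idx = 1
  bottom 4 bits -> offset = 2

Answer: 0 1 2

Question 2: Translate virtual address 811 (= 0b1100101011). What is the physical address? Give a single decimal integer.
Answer: 907

Derivation:
vaddr = 811 = 0b1100101011
Split: l1_idx=6, l2_idx=2, offset=11
L1[6] = 1
L2[1][2] = 56
paddr = 56 * 16 + 11 = 907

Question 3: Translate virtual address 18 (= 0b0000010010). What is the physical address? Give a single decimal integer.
Answer: 98

Derivation:
vaddr = 18 = 0b0000010010
Split: l1_idx=0, l2_idx=1, offset=2
L1[0] = 2
L2[2][1] = 6
paddr = 6 * 16 + 2 = 98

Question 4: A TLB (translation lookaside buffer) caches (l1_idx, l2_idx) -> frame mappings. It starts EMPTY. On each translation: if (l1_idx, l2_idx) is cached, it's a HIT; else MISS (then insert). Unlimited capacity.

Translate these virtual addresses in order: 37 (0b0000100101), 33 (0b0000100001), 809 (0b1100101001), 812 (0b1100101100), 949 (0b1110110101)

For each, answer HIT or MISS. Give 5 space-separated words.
Answer: MISS HIT MISS HIT MISS

Derivation:
vaddr=37: (0,2) not in TLB -> MISS, insert
vaddr=33: (0,2) in TLB -> HIT
vaddr=809: (6,2) not in TLB -> MISS, insert
vaddr=812: (6,2) in TLB -> HIT
vaddr=949: (7,3) not in TLB -> MISS, insert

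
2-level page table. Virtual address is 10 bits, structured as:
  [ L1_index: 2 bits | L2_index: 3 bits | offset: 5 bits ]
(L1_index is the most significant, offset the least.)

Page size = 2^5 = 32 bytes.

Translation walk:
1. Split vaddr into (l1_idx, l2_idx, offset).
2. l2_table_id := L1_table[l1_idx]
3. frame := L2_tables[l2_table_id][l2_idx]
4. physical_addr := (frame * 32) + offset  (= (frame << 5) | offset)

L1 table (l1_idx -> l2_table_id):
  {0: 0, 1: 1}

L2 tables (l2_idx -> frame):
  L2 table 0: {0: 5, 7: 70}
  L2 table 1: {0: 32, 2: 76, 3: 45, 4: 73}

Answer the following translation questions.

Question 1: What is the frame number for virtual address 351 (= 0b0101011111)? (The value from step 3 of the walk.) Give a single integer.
vaddr = 351: l1_idx=1, l2_idx=2
L1[1] = 1; L2[1][2] = 76

Answer: 76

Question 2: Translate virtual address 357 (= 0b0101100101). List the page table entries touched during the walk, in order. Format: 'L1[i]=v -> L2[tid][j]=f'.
vaddr = 357 = 0b0101100101
Split: l1_idx=1, l2_idx=3, offset=5

Answer: L1[1]=1 -> L2[1][3]=45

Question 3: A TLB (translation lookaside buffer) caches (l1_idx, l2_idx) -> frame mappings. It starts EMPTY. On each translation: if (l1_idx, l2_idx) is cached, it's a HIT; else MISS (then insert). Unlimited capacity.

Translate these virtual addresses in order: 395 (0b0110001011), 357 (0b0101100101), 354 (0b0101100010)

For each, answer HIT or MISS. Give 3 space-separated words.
Answer: MISS MISS HIT

Derivation:
vaddr=395: (1,4) not in TLB -> MISS, insert
vaddr=357: (1,3) not in TLB -> MISS, insert
vaddr=354: (1,3) in TLB -> HIT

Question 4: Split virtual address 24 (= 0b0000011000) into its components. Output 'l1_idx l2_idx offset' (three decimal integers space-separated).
Answer: 0 0 24

Derivation:
vaddr = 24 = 0b0000011000
  top 2 bits -> l1_idx = 0
  next 3 bits -> l2_idx = 0
  bottom 5 bits -> offset = 24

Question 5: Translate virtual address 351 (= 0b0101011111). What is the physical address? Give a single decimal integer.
Answer: 2463

Derivation:
vaddr = 351 = 0b0101011111
Split: l1_idx=1, l2_idx=2, offset=31
L1[1] = 1
L2[1][2] = 76
paddr = 76 * 32 + 31 = 2463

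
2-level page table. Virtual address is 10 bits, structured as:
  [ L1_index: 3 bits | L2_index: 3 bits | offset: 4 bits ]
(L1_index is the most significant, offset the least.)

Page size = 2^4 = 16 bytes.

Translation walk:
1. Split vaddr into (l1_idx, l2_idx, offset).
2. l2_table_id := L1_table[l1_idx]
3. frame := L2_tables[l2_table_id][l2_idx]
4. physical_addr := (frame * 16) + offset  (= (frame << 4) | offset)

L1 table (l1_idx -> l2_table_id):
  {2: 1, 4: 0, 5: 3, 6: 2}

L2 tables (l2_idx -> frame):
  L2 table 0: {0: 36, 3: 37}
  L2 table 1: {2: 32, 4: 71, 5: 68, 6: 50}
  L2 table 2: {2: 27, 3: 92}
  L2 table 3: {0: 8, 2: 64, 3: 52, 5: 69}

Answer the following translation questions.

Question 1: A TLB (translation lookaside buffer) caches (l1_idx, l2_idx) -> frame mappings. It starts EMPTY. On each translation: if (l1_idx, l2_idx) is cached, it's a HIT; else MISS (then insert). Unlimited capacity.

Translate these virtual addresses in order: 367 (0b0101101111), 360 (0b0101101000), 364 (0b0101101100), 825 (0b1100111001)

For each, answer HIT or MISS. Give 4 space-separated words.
vaddr=367: (2,6) not in TLB -> MISS, insert
vaddr=360: (2,6) in TLB -> HIT
vaddr=364: (2,6) in TLB -> HIT
vaddr=825: (6,3) not in TLB -> MISS, insert

Answer: MISS HIT HIT MISS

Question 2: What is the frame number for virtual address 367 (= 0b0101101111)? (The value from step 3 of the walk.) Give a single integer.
vaddr = 367: l1_idx=2, l2_idx=6
L1[2] = 1; L2[1][6] = 50

Answer: 50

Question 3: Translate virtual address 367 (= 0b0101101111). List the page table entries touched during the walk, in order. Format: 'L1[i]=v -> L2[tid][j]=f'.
vaddr = 367 = 0b0101101111
Split: l1_idx=2, l2_idx=6, offset=15

Answer: L1[2]=1 -> L2[1][6]=50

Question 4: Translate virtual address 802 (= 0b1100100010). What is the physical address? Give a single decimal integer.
Answer: 434

Derivation:
vaddr = 802 = 0b1100100010
Split: l1_idx=6, l2_idx=2, offset=2
L1[6] = 2
L2[2][2] = 27
paddr = 27 * 16 + 2 = 434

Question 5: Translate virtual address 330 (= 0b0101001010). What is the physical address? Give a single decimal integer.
Answer: 1146

Derivation:
vaddr = 330 = 0b0101001010
Split: l1_idx=2, l2_idx=4, offset=10
L1[2] = 1
L2[1][4] = 71
paddr = 71 * 16 + 10 = 1146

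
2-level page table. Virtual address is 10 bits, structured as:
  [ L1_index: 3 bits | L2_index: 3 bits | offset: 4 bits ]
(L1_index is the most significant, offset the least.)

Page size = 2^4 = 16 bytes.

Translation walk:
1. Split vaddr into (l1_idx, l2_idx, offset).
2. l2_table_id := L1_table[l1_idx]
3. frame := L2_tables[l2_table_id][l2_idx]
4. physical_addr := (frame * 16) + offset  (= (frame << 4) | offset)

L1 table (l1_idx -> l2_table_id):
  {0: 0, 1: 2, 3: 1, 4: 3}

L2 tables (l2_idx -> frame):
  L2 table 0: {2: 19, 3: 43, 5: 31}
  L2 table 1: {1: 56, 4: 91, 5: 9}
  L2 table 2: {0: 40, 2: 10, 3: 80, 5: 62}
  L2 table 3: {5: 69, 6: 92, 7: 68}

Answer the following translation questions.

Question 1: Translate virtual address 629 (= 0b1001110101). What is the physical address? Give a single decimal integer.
Answer: 1093

Derivation:
vaddr = 629 = 0b1001110101
Split: l1_idx=4, l2_idx=7, offset=5
L1[4] = 3
L2[3][7] = 68
paddr = 68 * 16 + 5 = 1093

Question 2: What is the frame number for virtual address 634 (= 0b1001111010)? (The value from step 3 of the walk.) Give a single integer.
vaddr = 634: l1_idx=4, l2_idx=7
L1[4] = 3; L2[3][7] = 68

Answer: 68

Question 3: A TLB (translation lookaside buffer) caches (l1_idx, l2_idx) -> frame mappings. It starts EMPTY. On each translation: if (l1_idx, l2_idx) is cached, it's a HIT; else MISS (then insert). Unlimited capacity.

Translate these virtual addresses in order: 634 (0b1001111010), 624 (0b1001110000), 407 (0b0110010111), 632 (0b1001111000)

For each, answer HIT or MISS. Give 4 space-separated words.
Answer: MISS HIT MISS HIT

Derivation:
vaddr=634: (4,7) not in TLB -> MISS, insert
vaddr=624: (4,7) in TLB -> HIT
vaddr=407: (3,1) not in TLB -> MISS, insert
vaddr=632: (4,7) in TLB -> HIT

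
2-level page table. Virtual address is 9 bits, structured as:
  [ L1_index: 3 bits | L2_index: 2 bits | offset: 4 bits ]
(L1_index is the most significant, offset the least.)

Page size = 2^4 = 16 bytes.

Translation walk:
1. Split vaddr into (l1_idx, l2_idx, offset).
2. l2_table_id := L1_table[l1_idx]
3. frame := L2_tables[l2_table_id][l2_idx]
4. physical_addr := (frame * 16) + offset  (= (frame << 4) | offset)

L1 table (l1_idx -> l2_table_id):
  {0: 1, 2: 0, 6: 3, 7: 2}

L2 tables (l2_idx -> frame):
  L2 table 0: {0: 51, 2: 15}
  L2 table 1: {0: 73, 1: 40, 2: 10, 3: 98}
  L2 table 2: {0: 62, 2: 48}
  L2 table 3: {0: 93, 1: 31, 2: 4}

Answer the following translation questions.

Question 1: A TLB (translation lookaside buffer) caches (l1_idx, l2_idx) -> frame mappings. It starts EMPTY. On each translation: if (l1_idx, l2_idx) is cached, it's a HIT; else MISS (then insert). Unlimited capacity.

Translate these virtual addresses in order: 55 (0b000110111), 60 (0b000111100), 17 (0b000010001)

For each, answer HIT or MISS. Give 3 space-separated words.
Answer: MISS HIT MISS

Derivation:
vaddr=55: (0,3) not in TLB -> MISS, insert
vaddr=60: (0,3) in TLB -> HIT
vaddr=17: (0,1) not in TLB -> MISS, insert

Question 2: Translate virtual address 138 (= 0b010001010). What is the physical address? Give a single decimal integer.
Answer: 826

Derivation:
vaddr = 138 = 0b010001010
Split: l1_idx=2, l2_idx=0, offset=10
L1[2] = 0
L2[0][0] = 51
paddr = 51 * 16 + 10 = 826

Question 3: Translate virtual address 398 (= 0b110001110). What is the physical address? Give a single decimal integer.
vaddr = 398 = 0b110001110
Split: l1_idx=6, l2_idx=0, offset=14
L1[6] = 3
L2[3][0] = 93
paddr = 93 * 16 + 14 = 1502

Answer: 1502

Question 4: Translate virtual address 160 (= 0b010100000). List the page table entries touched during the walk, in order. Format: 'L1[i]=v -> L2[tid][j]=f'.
vaddr = 160 = 0b010100000
Split: l1_idx=2, l2_idx=2, offset=0

Answer: L1[2]=0 -> L2[0][2]=15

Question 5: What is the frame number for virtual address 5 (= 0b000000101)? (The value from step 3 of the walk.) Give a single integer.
Answer: 73

Derivation:
vaddr = 5: l1_idx=0, l2_idx=0
L1[0] = 1; L2[1][0] = 73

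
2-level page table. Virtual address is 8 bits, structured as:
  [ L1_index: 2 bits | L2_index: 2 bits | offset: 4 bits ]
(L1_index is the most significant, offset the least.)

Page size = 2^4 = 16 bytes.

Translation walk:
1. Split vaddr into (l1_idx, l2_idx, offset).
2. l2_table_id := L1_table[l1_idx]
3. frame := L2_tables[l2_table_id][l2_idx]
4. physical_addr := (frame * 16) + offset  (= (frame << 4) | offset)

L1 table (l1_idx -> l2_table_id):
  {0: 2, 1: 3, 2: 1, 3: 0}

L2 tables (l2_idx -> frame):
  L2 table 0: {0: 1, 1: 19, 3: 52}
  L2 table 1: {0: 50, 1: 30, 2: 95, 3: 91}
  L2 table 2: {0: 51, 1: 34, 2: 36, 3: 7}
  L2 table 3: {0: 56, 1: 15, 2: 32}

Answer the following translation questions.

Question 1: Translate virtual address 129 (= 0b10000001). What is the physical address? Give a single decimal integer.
vaddr = 129 = 0b10000001
Split: l1_idx=2, l2_idx=0, offset=1
L1[2] = 1
L2[1][0] = 50
paddr = 50 * 16 + 1 = 801

Answer: 801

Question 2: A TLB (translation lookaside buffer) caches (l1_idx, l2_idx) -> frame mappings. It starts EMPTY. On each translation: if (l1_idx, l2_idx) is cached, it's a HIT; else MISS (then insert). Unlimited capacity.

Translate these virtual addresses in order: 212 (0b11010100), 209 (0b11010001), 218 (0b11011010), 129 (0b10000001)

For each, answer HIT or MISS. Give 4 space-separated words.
Answer: MISS HIT HIT MISS

Derivation:
vaddr=212: (3,1) not in TLB -> MISS, insert
vaddr=209: (3,1) in TLB -> HIT
vaddr=218: (3,1) in TLB -> HIT
vaddr=129: (2,0) not in TLB -> MISS, insert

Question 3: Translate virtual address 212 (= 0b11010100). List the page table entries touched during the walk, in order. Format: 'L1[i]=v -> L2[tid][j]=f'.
Answer: L1[3]=0 -> L2[0][1]=19

Derivation:
vaddr = 212 = 0b11010100
Split: l1_idx=3, l2_idx=1, offset=4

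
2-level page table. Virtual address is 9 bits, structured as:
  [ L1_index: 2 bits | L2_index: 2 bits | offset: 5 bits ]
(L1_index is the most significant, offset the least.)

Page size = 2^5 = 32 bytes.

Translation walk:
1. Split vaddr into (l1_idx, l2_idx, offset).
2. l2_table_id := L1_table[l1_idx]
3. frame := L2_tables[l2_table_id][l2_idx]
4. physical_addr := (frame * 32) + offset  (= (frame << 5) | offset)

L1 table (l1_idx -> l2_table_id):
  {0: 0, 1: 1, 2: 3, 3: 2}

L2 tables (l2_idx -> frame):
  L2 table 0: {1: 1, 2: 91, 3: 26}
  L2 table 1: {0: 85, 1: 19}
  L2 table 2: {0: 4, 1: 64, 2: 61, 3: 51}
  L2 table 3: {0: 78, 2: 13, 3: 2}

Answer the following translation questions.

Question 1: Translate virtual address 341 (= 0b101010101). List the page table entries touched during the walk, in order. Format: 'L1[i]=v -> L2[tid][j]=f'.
Answer: L1[2]=3 -> L2[3][2]=13

Derivation:
vaddr = 341 = 0b101010101
Split: l1_idx=2, l2_idx=2, offset=21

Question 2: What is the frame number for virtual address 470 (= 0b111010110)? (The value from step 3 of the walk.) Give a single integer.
Answer: 61

Derivation:
vaddr = 470: l1_idx=3, l2_idx=2
L1[3] = 2; L2[2][2] = 61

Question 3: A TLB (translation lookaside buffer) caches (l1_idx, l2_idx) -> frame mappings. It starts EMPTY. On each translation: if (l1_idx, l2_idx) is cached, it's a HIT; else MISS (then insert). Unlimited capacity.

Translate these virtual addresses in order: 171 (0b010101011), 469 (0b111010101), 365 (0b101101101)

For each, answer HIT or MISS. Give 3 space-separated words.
Answer: MISS MISS MISS

Derivation:
vaddr=171: (1,1) not in TLB -> MISS, insert
vaddr=469: (3,2) not in TLB -> MISS, insert
vaddr=365: (2,3) not in TLB -> MISS, insert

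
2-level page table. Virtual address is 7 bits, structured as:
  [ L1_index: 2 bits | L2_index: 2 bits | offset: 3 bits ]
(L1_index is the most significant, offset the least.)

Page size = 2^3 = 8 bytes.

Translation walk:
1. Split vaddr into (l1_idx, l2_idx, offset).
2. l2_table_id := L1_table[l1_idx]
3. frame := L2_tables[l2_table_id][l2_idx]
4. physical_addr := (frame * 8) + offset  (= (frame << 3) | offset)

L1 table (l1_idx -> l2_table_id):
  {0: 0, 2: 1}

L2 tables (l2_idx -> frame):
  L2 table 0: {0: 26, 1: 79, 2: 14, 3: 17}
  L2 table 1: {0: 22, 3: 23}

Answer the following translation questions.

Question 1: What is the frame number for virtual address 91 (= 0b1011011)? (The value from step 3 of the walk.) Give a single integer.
Answer: 23

Derivation:
vaddr = 91: l1_idx=2, l2_idx=3
L1[2] = 1; L2[1][3] = 23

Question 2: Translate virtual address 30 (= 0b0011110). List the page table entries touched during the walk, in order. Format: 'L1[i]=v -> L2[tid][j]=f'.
vaddr = 30 = 0b0011110
Split: l1_idx=0, l2_idx=3, offset=6

Answer: L1[0]=0 -> L2[0][3]=17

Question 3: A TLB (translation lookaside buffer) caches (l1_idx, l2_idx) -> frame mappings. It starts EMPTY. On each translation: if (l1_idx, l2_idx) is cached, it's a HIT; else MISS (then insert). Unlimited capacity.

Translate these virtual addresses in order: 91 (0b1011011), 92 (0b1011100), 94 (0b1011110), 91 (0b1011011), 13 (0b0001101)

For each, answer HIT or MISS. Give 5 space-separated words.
Answer: MISS HIT HIT HIT MISS

Derivation:
vaddr=91: (2,3) not in TLB -> MISS, insert
vaddr=92: (2,3) in TLB -> HIT
vaddr=94: (2,3) in TLB -> HIT
vaddr=91: (2,3) in TLB -> HIT
vaddr=13: (0,1) not in TLB -> MISS, insert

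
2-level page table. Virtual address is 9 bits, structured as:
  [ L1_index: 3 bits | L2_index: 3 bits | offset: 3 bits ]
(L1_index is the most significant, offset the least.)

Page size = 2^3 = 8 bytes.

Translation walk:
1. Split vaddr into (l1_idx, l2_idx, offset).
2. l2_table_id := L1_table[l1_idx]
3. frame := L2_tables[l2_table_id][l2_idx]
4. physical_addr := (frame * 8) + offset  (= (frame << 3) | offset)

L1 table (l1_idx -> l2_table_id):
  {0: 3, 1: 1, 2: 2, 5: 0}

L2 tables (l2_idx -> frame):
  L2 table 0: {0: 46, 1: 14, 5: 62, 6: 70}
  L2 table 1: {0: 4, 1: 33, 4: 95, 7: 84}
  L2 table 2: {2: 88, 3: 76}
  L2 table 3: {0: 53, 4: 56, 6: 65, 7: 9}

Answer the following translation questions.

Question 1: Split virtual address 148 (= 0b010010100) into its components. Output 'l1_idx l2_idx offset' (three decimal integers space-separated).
vaddr = 148 = 0b010010100
  top 3 bits -> l1_idx = 2
  next 3 bits -> l2_idx = 2
  bottom 3 bits -> offset = 4

Answer: 2 2 4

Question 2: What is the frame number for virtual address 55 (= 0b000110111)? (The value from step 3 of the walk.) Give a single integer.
Answer: 65

Derivation:
vaddr = 55: l1_idx=0, l2_idx=6
L1[0] = 3; L2[3][6] = 65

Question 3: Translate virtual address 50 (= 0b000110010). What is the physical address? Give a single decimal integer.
Answer: 522

Derivation:
vaddr = 50 = 0b000110010
Split: l1_idx=0, l2_idx=6, offset=2
L1[0] = 3
L2[3][6] = 65
paddr = 65 * 8 + 2 = 522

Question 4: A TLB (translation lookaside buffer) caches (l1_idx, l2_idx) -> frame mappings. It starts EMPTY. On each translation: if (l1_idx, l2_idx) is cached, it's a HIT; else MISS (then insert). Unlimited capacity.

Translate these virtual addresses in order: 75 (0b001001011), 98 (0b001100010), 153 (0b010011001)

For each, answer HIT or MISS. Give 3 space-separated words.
vaddr=75: (1,1) not in TLB -> MISS, insert
vaddr=98: (1,4) not in TLB -> MISS, insert
vaddr=153: (2,3) not in TLB -> MISS, insert

Answer: MISS MISS MISS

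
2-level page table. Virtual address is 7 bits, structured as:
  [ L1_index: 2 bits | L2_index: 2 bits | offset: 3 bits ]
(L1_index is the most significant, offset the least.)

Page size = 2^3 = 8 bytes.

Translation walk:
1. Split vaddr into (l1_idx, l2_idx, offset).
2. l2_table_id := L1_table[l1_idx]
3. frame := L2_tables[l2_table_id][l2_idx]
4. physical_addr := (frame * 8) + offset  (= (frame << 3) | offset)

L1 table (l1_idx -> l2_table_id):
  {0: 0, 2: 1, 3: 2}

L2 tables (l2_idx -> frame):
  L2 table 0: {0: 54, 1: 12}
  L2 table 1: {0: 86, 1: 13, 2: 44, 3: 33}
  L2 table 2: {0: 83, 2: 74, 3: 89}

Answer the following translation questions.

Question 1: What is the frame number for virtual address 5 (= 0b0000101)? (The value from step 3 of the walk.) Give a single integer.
Answer: 54

Derivation:
vaddr = 5: l1_idx=0, l2_idx=0
L1[0] = 0; L2[0][0] = 54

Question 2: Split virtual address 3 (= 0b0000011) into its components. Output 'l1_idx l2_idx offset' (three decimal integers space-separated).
Answer: 0 0 3

Derivation:
vaddr = 3 = 0b0000011
  top 2 bits -> l1_idx = 0
  next 2 bits -> l2_idx = 0
  bottom 3 bits -> offset = 3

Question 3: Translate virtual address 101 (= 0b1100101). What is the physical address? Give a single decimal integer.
vaddr = 101 = 0b1100101
Split: l1_idx=3, l2_idx=0, offset=5
L1[3] = 2
L2[2][0] = 83
paddr = 83 * 8 + 5 = 669

Answer: 669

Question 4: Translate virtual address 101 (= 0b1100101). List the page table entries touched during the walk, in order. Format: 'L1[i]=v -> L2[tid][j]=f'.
vaddr = 101 = 0b1100101
Split: l1_idx=3, l2_idx=0, offset=5

Answer: L1[3]=2 -> L2[2][0]=83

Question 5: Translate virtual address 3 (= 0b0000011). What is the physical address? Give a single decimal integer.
Answer: 435

Derivation:
vaddr = 3 = 0b0000011
Split: l1_idx=0, l2_idx=0, offset=3
L1[0] = 0
L2[0][0] = 54
paddr = 54 * 8 + 3 = 435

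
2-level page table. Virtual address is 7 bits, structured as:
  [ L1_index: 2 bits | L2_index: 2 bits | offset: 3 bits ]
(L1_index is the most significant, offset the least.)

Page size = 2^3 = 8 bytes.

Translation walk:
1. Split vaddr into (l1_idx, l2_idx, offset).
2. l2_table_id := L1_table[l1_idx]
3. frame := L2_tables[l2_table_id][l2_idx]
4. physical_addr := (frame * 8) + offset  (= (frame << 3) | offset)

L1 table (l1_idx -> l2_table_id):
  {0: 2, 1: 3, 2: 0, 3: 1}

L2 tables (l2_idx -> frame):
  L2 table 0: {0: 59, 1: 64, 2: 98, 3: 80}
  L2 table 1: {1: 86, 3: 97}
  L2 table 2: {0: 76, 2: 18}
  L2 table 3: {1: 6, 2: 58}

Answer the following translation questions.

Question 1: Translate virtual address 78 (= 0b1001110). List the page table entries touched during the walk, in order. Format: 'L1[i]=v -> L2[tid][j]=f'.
Answer: L1[2]=0 -> L2[0][1]=64

Derivation:
vaddr = 78 = 0b1001110
Split: l1_idx=2, l2_idx=1, offset=6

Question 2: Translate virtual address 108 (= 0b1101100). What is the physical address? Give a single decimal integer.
Answer: 692

Derivation:
vaddr = 108 = 0b1101100
Split: l1_idx=3, l2_idx=1, offset=4
L1[3] = 1
L2[1][1] = 86
paddr = 86 * 8 + 4 = 692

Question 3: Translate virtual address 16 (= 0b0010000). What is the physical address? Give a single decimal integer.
vaddr = 16 = 0b0010000
Split: l1_idx=0, l2_idx=2, offset=0
L1[0] = 2
L2[2][2] = 18
paddr = 18 * 8 + 0 = 144

Answer: 144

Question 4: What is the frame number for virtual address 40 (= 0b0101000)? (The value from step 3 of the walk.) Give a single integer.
vaddr = 40: l1_idx=1, l2_idx=1
L1[1] = 3; L2[3][1] = 6

Answer: 6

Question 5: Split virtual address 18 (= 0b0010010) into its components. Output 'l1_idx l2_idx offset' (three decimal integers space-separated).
Answer: 0 2 2

Derivation:
vaddr = 18 = 0b0010010
  top 2 bits -> l1_idx = 0
  next 2 bits -> l2_idx = 2
  bottom 3 bits -> offset = 2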